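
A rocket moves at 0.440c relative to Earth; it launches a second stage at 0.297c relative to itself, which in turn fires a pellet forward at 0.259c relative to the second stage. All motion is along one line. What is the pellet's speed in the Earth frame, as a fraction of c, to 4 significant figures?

Compose boost 2: (0.297 + 0.440)/(1 + 0.297×0.440) = 0.7370/1.13068 = 0.651820
Compose boost 3: (0.259 + 0.651820)/(1 + 0.259×0.651820) = 0.910820/1.16882 = 0.7793

u ≈ 0.7793c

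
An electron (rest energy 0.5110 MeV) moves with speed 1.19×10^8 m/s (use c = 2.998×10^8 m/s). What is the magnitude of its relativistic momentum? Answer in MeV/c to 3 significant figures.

β = v/c = 1.19×10^8 / 2.998×10^8 = 0.39693
γ = 1/√(1 − 0.39693²) = 1.0895
p = γβm₀c = 1.0895 × 0.39693 × 0.5110 MeV/c = 0.221 MeV/c

p ≈ 0.221 MeV/c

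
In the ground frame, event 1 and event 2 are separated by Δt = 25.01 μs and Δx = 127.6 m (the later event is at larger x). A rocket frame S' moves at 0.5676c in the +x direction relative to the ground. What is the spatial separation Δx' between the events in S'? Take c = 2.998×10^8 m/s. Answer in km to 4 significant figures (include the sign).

γ = 1/√(1 − 0.5676²) = 1.21462
Δx' = γ(Δx − vΔt) = 1.21462 × (127.6 m − 0.5676×(2.998×10^8 m/s)×25.01×10^-6 s)
= 1.21462 × (-4128.26 m) = -5.014 km

Δx' ≈ -5.014 km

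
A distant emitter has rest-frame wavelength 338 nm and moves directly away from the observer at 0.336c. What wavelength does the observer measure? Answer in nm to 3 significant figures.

λ_obs ≈ 479 nm

Relativistic Doppler: λ_obs = λ_src √((1+β)/(1−β))
= 338 × √(1.3360/0.66400) = 338 × 1.4185 = 479 nm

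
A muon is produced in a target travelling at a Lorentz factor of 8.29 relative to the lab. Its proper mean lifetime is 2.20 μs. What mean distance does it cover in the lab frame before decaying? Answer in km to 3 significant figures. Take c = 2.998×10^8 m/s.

β = √(1 − 1/γ²) = √(1 − 1/8.29²) = 0.99270
Dilated lifetime: Δt = γτ₀ = 8.29 × 2.20 μs = 18.238 μs
d = vΔt = 0.99270c × 18.238 μs = 2.9761×10^8 m/s × 1.8238×10^-5 s = 5.43 km

d ≈ 5.43 km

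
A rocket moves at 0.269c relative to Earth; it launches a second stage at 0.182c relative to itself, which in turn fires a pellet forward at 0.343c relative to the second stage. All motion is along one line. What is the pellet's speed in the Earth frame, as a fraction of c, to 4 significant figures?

Compose boost 2: (0.182 + 0.269)/(1 + 0.182×0.269) = 0.4510/1.04896 = 0.429950
Compose boost 3: (0.343 + 0.429950)/(1 + 0.343×0.429950) = 0.772950/1.14747 = 0.6736

u ≈ 0.6736c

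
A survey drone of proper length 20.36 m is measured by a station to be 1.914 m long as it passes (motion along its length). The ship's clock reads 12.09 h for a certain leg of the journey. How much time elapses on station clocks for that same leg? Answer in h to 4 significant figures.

Δt ≈ 128.6 h

Length contraction ⇒ γ = L₀/L = 20.36/1.914 = 10.6374
Time dilation: Δt = γτ₀ = 10.6374 × 12.09 h = 128.6 h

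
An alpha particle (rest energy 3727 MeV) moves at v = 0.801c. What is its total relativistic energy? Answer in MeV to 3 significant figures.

γ = 1/√(1 − 0.801²) = 1.6704
E = γm₀c² = 1.6704 × 3727 MeV = 6230 MeV

E ≈ 6230 MeV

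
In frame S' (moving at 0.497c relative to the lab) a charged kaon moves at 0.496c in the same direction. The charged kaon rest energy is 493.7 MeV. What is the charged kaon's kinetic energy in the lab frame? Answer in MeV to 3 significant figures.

K ≈ 323 MeV

u_lab = (0.496 + 0.497)/(1 + 0.496×0.497) = 0.796623
γ = 1/√(1 − 0.796623²) = 1.6543
K = (γ − 1)m₀c² = (1.6543 − 1) × 493.7 = 0.65432 × 493.7 = 323 MeV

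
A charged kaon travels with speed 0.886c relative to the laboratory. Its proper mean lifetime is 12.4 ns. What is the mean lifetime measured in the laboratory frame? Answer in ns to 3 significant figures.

Δt ≈ 26.7 ns

γ = 1/√(1 − 0.886²) = 2.1566
Time dilation: Δt = γτ₀ = 2.1566 × 12.4 ns = 26.7 ns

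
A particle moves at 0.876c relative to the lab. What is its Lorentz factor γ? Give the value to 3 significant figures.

γ ≈ 2.07

γ = 1/√(1 − β²) = 1/√(1 − 0.876²) = 1/√(0.23262) = 2.07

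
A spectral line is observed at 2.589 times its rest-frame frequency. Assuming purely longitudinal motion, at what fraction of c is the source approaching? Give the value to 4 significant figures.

f_obs/f_src = √((1+β)/(1−β)) = 2.589  ⇒  (1+β)/(1−β) = 6.70292
β = |1 − D²|/(1 + D²) = |1 − 6.70292|/(1 + 6.70292) = 0.7404

β ≈ 0.7404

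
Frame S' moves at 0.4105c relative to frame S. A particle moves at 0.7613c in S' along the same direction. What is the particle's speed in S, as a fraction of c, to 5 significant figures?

u ≈ 0.89279c

Relativistic velocity addition: u = (u' + v)/(1 + u'v/c²)
= (0.7613 + 0.4105)/(1 + 0.7613×0.4105) = 1.1718/1.312514 = 0.89279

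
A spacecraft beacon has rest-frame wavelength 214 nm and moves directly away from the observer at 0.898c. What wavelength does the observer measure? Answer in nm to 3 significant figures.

λ_obs ≈ 923 nm

Relativistic Doppler: λ_obs = λ_src √((1+β)/(1−β))
= 214 × √(1.8980/0.10200) = 214 × 4.3137 = 923 nm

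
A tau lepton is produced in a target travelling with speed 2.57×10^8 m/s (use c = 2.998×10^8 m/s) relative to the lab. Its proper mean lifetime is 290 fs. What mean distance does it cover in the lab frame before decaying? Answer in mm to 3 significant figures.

d ≈ 0.145 mm

β = v/c = 2.57×10^8 / 2.998×10^8 = 0.85724
γ = 1/√(1 − 0.85724²) = 1.9420
Dilated lifetime: Δt = γτ₀ = 1.9420 × 290 fs = 563.19 fs
d = vΔt = 0.85724c × 563.19 fs = 2.5700×10^8 m/s × 5.6319×10^-13 s = 0.145 mm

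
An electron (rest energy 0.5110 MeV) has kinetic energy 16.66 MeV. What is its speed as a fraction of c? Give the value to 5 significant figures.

γ = 1 + K/(m₀c²) = 1 + 16.66/0.5110 = 33.60274
β = √(1 − 1/γ²) = 0.99956

β ≈ 0.99956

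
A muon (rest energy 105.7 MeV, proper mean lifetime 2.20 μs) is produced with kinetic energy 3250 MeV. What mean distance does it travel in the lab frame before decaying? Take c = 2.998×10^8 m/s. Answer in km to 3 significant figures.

γ = 1 + K/(m₀c²) = 1 + 3250/105.7 = 31.747
β = √(1 − 1/γ²) = 0.99950
Dilated lifetime: γτ₀ = 31.747 × 2.20 μs = 69.844 μs
d = βc·γτ₀ = 0.99950 × (2.998×10^8 m/s) × 6.9844×10^-5 s = 20.9 km

d ≈ 20.9 km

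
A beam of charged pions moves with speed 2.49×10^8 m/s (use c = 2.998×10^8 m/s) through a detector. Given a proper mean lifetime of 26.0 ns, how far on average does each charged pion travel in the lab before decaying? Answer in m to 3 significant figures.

β = v/c = 2.49×10^8 / 2.998×10^8 = 0.83055
γ = 1/√(1 − 0.83055²) = 1.7955
Dilated lifetime: Δt = γτ₀ = 1.7955 × 26.0 ns = 46.684 ns
d = vΔt = 0.83055c × 46.684 ns = 2.4900×10^8 m/s × 4.6684×10^-8 s = 11.6 m

d ≈ 11.6 m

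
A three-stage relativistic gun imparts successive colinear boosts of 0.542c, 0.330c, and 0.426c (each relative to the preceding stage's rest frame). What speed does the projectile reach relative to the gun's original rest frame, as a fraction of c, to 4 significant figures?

Compose boost 2: (0.330 + 0.542)/(1 + 0.330×0.542) = 0.8720/1.17886 = 0.739698
Compose boost 3: (0.426 + 0.739698)/(1 + 0.426×0.739698) = 1.16570/1.31511 = 0.8864

u ≈ 0.8864c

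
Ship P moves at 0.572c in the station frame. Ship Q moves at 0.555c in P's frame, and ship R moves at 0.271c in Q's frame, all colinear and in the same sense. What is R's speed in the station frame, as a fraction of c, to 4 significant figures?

u ≈ 0.9144c

Compose boost 2: (0.555 + 0.572)/(1 + 0.555×0.572) = 1.127/1.31746 = 0.855434
Compose boost 3: (0.271 + 0.855434)/(1 + 0.271×0.855434) = 1.12643/1.23182 = 0.9144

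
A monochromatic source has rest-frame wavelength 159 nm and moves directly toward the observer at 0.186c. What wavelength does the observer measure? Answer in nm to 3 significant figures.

Relativistic Doppler: λ_obs = λ_src √((1−β)/(1+β))
= 159 × √(0.81400/1.1860) = 159 × 0.82846 = 132 nm

λ_obs ≈ 132 nm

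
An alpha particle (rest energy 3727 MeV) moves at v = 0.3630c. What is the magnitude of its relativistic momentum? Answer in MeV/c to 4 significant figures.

p ≈ 1452 MeV/c

γ = 1/√(1 − 0.3630²) = 1.07320
p = γβm₀c = 1.07320 × 0.3630 × 3727 MeV/c = 1452 MeV/c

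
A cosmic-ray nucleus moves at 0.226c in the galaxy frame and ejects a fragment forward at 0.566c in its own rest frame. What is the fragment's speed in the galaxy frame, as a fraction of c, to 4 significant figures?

Compose boost 2: (0.566 + 0.226)/(1 + 0.566×0.226) = 0.7920/1.12792 = 0.7022

u ≈ 0.7022c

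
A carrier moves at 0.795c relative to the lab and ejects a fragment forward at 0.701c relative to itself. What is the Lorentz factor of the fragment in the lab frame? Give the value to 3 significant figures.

u_lab = (0.701 + 0.795)/(1 + 0.701×0.795) = 1.496/1.55729 = 0.960640
γ = 1/√(1 − 0.960640²) = 3.60

γ ≈ 3.60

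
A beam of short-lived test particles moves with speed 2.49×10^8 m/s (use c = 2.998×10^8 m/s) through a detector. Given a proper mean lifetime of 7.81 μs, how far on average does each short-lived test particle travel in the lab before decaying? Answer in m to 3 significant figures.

d ≈ 3490 m

β = v/c = 2.49×10^8 / 2.998×10^8 = 0.83055
γ = 1/√(1 − 0.83055²) = 1.7955
Dilated lifetime: Δt = γτ₀ = 1.7955 × 7.81 μs = 14.023 μs
d = vΔt = 0.83055c × 14.023 μs = 2.4900×10^8 m/s × 1.4023×10^-5 s = 3490 m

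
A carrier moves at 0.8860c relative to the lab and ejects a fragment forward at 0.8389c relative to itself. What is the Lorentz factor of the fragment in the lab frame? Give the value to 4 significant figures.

u_lab = (0.8389 + 0.8860)/(1 + 0.8389×0.8860) = 1.7249/1.743265 = 0.9894649
γ = 1/√(1 − 0.9894649²) = 6.907

γ ≈ 6.907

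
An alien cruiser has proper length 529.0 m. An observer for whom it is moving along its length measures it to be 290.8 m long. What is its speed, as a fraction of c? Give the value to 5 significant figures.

γ = L₀/L = 529.0/290.8 = 1.819120
β = √(1 − 1/γ²) = 0.83535

β ≈ 0.83535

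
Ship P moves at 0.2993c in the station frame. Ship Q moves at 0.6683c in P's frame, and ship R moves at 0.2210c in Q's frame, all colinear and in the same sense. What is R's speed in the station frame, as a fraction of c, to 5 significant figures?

Compose boost 2: (0.6683 + 0.2993)/(1 + 0.6683×0.2993) = 0.96760/1.200022 = 0.8063184
Compose boost 3: (0.2210 + 0.8063184)/(1 + 0.2210×0.8063184) = 1.027318/1.178196 = 0.87194

u ≈ 0.87194c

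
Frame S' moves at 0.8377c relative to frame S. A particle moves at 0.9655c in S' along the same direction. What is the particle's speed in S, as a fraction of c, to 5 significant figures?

u ≈ 0.99690c

Relativistic velocity addition: u = (u' + v)/(1 + u'v/c²)
= (0.9655 + 0.8377)/(1 + 0.9655×0.8377) = 1.8032/1.808799 = 0.99690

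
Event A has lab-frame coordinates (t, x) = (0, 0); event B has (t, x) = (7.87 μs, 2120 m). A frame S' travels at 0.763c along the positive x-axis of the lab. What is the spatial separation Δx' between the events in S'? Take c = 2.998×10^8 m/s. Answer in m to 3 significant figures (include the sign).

Δx' ≈ 495 m

γ = 1/√(1 − 0.763²) = 1.5470
Δx' = γ(Δx − vΔt) = 1.5470 × (2120 m − 0.763×(2.998×10^8 m/s)×7.87×10^-6 s)
= 1.5470 × (319.76 m) = 495 m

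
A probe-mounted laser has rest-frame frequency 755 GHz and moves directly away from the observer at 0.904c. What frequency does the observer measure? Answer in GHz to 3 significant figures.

Relativistic Doppler: f_obs = f_src √((1−β)/(1+β))
= 755 × √(0.096000/1.9040) = 755 × 0.22454 = 170 GHz

f_obs ≈ 170 GHz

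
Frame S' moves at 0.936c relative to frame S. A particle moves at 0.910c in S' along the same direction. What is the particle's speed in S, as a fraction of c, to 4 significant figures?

u ≈ 0.9969c

Relativistic velocity addition: u = (u' + v)/(1 + u'v/c²)
= (0.910 + 0.936)/(1 + 0.910×0.936) = 1.846/1.85176 = 0.9969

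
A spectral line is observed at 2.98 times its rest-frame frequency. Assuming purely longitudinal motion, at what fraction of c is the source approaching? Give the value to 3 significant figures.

β ≈ 0.798

f_obs/f_src = √((1+β)/(1−β)) = 2.98  ⇒  (1+β)/(1−β) = 8.8804
β = |1 − D²|/(1 + D²) = |1 − 8.8804|/(1 + 8.8804) = 0.798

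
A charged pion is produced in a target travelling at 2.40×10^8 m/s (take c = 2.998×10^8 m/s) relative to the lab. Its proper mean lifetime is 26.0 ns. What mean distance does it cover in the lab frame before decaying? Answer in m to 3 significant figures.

β = v/c = 2.40×10^8 / 2.998×10^8 = 0.80053
γ = 1/√(1 − 0.80053²) = 1.6686
Dilated lifetime: Δt = γτ₀ = 1.6686 × 26.0 ns = 43.385 ns
d = vΔt = 0.80053c × 43.385 ns = 2.4000×10^8 m/s × 4.3385×10^-8 s = 10.4 m

d ≈ 10.4 m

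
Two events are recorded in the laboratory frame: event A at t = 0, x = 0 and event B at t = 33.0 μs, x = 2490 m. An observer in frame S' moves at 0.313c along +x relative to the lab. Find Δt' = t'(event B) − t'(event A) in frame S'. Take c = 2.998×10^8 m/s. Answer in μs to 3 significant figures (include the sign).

Δt' ≈ 32.0 μs

γ = 1/√(1 − 0.313²) = 1.0529
Δt' = γ(Δt − vΔx/c²) = 1.0529 × (33.0 μs − 0.313×2490 m / (2.998×10^8 m/s))
= 1.0529 × (30.400 μs) = 32.0 μs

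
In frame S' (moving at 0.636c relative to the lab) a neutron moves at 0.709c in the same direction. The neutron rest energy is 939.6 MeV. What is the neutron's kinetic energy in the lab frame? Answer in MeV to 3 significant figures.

u_lab = (0.709 + 0.636)/(1 + 0.709×0.636) = 0.926995
γ = 1/√(1 − 0.926995²) = 2.6662
K = (γ − 1)m₀c² = (2.6662 − 1) × 939.6 = 1.6662 × 939.6 = 1570 MeV

K ≈ 1570 MeV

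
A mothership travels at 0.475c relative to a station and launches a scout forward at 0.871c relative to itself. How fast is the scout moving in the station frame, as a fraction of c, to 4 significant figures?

Compose boost 2: (0.871 + 0.475)/(1 + 0.871×0.475) = 1.346/1.41372 = 0.9521

u ≈ 0.9521c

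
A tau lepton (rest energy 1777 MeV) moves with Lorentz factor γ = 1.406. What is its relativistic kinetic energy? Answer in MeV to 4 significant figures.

γ = 1.406 (given)
K = (γ − 1)m₀c² = (1.406 − 1) × 1777 MeV = 0.406000 × 1777 MeV = 721.5 MeV

K ≈ 721.5 MeV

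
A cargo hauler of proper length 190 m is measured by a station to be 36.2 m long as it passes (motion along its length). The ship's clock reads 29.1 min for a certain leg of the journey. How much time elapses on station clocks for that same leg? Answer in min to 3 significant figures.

Length contraction ⇒ γ = L₀/L = 190/36.2 = 5.2486
Time dilation: Δt = γτ₀ = 5.2486 × 29.1 min = 153 min

Δt ≈ 153 min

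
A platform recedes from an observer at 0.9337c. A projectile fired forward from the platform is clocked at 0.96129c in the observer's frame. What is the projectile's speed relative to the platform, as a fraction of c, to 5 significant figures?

Inverse velocity addition: u' = (u − v)/(1 − uv/c²)
= (0.96129 − 0.9337)/(1 − 0.96129×0.9337) = 0.027590/0.1024435 = 0.26932

u' ≈ 0.26932c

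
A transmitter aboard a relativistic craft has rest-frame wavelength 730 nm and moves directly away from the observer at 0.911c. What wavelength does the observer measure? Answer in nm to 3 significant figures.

λ_obs ≈ 3380 nm

Relativistic Doppler: λ_obs = λ_src √((1+β)/(1−β))
= 730 × √(1.9110/0.089000) = 730 × 4.6338 = 3380 nm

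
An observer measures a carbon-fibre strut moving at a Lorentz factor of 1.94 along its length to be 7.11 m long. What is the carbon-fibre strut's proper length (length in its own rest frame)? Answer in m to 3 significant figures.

γ = 1.94 (given)
L₀ = γL = 1.94 × 7.11 = 13.8 m

L₀ ≈ 13.8 m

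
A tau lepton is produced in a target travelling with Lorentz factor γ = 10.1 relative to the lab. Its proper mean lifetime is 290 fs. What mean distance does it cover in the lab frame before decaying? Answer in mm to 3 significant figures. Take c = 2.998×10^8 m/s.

β = √(1 − 1/γ²) = √(1 − 1/10.1²) = 0.99509
Dilated lifetime: Δt = γτ₀ = 10.1 × 290 fs = 2929.0 fs
d = vΔt = 0.99509c × 2929.0 fs = 2.9833×10^8 m/s × 2.9290×10^-12 s = 0.874 mm

d ≈ 0.874 mm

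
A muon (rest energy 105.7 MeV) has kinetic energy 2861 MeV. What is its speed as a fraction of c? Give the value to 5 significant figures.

β ≈ 0.99937

γ = 1 + K/(m₀c²) = 1 + 2861/105.7 = 28.06717
β = √(1 − 1/γ²) = 0.99937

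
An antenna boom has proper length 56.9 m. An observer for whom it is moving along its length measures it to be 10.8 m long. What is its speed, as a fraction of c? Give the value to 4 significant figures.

γ = L₀/L = 56.9/10.8 = 5.26852
β = √(1 − 1/γ²) = 0.9818

β ≈ 0.9818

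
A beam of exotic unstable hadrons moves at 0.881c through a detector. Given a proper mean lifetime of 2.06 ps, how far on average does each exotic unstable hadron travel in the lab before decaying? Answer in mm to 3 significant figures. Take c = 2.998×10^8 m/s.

d ≈ 1.15 mm

γ = 1/√(1 − 0.881²) = 2.1136
Dilated lifetime: Δt = γτ₀ = 2.1136 × 2.06 ps = 4.3541 ps
d = vΔt = 0.881c × 4.3541 ps = 2.6412×10^8 m/s × 4.3541×10^-12 s = 1.15 mm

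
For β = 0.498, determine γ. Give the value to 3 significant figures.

γ = 1/√(1 − β²) = 1/√(1 − 0.498²) = 1/√(0.75200) = 1.15

γ ≈ 1.15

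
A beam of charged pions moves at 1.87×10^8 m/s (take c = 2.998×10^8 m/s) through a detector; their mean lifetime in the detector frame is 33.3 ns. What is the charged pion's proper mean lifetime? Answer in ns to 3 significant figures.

β = v/c = 1.87×10^8 / 2.998×10^8 = 0.62375
γ = 1/√(1 − 0.62375²) = 1.2794
Proper time: τ₀ = Δt/γ = 33.3/1.2794 = 26.0 ns

τ₀ ≈ 26.0 ns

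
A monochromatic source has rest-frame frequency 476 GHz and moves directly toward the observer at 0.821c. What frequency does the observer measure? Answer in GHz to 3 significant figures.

Relativistic Doppler: f_obs = f_src √((1+β)/(1−β))
= 476 × √(1.8210/0.17900) = 476 × 3.1895 = 1520 GHz

f_obs ≈ 1520 GHz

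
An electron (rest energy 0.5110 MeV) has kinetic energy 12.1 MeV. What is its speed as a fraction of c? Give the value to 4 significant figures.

β ≈ 0.9992

γ = 1 + K/(m₀c²) = 1 + 12.1/0.5110 = 24.6791
β = √(1 − 1/γ²) = 0.9992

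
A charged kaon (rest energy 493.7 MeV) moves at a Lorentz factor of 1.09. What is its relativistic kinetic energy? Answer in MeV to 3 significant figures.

K ≈ 44.4 MeV

γ = 1.09 (given)
K = (γ − 1)m₀c² = (1.09 − 1) × 493.7 MeV = 0.090000 × 493.7 MeV = 44.4 MeV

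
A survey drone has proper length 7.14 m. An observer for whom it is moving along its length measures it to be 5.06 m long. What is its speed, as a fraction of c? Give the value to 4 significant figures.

β ≈ 0.7055

γ = L₀/L = 7.14/5.06 = 1.41107
β = √(1 − 1/γ²) = 0.7055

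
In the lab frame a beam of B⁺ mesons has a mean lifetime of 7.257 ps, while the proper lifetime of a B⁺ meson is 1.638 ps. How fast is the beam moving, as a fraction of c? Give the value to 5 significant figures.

β ≈ 0.97419

γ = Δt/τ₀ = 7.257/1.638 = 4.430403
β = √(1 − 1/γ²) = √(1 − 1/4.430403²) = 0.97419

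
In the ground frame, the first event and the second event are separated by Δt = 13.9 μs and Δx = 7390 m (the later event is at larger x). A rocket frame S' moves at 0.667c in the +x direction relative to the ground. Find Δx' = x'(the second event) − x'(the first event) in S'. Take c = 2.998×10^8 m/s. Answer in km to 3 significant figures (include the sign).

γ = 1/√(1 − 0.667²) = 1.3422
Δx' = γ(Δx − vΔt) = 1.3422 × (7390 m − 0.667×(2.998×10^8 m/s)×13.9×10^-6 s)
= 1.3422 × (4610.5 m) = 6.19 km

Δx' ≈ 6.19 km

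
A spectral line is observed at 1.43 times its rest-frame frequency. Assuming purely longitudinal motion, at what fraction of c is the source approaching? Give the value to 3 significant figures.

f_obs/f_src = √((1+β)/(1−β)) = 1.43  ⇒  (1+β)/(1−β) = 2.0449
β = |1 − D²|/(1 + D²) = |1 − 2.0449|/(1 + 2.0449) = 0.343

β ≈ 0.343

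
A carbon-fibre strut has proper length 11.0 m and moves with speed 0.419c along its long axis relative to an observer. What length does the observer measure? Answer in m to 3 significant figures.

L ≈ 9.99 m

γ = 1/√(1 − 0.419²) = 1.1013
Length contraction: L = L₀/γ = 11.0/1.1013 = 9.99 m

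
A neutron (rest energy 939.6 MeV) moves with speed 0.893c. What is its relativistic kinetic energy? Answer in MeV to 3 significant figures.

γ = 1/√(1 − 0.893²) = 2.2219
K = (γ − 1)m₀c² = (2.2219 − 1) × 939.6 MeV = 1.2219 × 939.6 MeV = 1150 MeV

K ≈ 1150 MeV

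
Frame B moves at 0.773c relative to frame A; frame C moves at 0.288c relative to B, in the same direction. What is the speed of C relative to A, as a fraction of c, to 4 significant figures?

u ≈ 0.8678c

Compose boost 2: (0.288 + 0.773)/(1 + 0.288×0.773) = 1.061/1.22262 = 0.8678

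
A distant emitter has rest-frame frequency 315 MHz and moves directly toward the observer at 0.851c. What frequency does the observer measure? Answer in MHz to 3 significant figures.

f_obs ≈ 1110 MHz

Relativistic Doppler: f_obs = f_src √((1+β)/(1−β))
= 315 × √(1.8510/0.14900) = 315 × 3.5246 = 1110 MHz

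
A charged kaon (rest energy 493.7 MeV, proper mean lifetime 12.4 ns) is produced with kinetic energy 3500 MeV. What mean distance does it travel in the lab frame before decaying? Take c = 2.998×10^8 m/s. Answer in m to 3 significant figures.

γ = 1 + K/(m₀c²) = 1 + 3500/493.7 = 8.0893
β = √(1 − 1/γ²) = 0.99233
Dilated lifetime: γτ₀ = 8.0893 × 12.4 ns = 100.31 ns
d = βc·γτ₀ = 0.99233 × (2.998×10^8 m/s) × 1.0031×10^-7 s = 29.8 m

d ≈ 29.8 m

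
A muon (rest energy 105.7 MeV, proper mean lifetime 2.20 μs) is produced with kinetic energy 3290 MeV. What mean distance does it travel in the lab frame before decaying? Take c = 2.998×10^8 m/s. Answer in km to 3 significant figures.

d ≈ 21.2 km

γ = 1 + K/(m₀c²) = 1 + 3290/105.7 = 32.126
β = √(1 − 1/γ²) = 0.99952
Dilated lifetime: γτ₀ = 32.126 × 2.20 μs = 70.677 μs
d = βc·γτ₀ = 0.99952 × (2.998×10^8 m/s) × 7.0677×10^-5 s = 21.2 km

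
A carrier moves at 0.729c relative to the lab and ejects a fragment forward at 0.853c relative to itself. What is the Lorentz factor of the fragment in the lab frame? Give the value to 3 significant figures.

u_lab = (0.853 + 0.729)/(1 + 0.853×0.729) = 1.582/1.62184 = 0.975437
γ = 1/√(1 − 0.975437²) = 4.54

γ ≈ 4.54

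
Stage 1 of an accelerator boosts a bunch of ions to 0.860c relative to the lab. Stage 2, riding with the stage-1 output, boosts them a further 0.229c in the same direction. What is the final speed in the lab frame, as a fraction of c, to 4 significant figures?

u ≈ 0.9098c

Compose boost 2: (0.229 + 0.860)/(1 + 0.229×0.860) = 1.089/1.19694 = 0.9098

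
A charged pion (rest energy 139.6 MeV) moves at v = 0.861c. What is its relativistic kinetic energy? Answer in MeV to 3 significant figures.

γ = 1/√(1 − 0.861²) = 1.9662
K = (γ − 1)m₀c² = (1.9662 − 1) × 139.6 MeV = 0.96616 × 139.6 MeV = 135 MeV

K ≈ 135 MeV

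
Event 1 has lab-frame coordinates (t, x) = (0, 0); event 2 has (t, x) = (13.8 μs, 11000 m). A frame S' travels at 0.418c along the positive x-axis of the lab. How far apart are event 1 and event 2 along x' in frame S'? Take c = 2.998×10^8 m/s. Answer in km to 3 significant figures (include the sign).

Δx' ≈ 10.2 km

γ = 1/√(1 − 0.418²) = 1.1008
Δx' = γ(Δx − vΔt) = 1.1008 × (11000 m − 0.418×(2.998×10^8 m/s)×13.8×10^-6 s)
= 1.1008 × (9270.6 m) = 10.2 km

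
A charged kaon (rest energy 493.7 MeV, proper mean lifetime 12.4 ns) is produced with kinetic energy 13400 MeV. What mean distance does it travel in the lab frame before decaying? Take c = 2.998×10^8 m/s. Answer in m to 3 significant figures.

d ≈ 105 m

γ = 1 + K/(m₀c²) = 1 + 13400/493.7 = 28.142
β = √(1 − 1/γ²) = 0.99937
Dilated lifetime: γτ₀ = 28.142 × 12.4 ns = 348.96 ns
d = βc·γτ₀ = 0.99937 × (2.998×10^8 m/s) × 3.4896×10^-7 s = 105 m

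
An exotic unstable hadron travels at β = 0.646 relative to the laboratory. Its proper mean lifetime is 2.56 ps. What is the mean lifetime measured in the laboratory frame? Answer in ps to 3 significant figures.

Δt ≈ 3.35 ps

γ = 1/√(1 − 0.646²) = 1.3100
Time dilation: Δt = γτ₀ = 1.3100 × 2.56 ps = 3.35 ps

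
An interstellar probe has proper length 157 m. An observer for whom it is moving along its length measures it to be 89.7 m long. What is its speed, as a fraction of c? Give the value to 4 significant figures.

γ = L₀/L = 157/89.7 = 1.75028
β = √(1 − 1/γ²) = 0.8207

β ≈ 0.8207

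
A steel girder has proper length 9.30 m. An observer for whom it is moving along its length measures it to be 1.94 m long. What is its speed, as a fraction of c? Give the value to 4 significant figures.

γ = L₀/L = 9.30/1.94 = 4.79381
β = √(1 − 1/γ²) = 0.9780

β ≈ 0.9780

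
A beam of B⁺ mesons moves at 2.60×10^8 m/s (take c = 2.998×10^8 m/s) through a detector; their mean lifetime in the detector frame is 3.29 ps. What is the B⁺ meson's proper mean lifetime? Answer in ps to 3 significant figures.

β = v/c = 2.60×10^8 / 2.998×10^8 = 0.86724
γ = 1/√(1 − 0.86724²) = 2.0085
Proper time: τ₀ = Δt/γ = 3.29/2.0085 = 1.64 ps

τ₀ ≈ 1.64 ps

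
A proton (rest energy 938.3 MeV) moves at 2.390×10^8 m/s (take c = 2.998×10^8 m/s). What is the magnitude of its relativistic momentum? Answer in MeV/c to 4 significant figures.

β = v/c = 2.390×10^8 / 2.998×10^8 = 0.797198
γ = 1/√(1 − 0.797198²) = 1.65640
p = γβm₀c = 1.65640 × 0.797198 × 938.3 MeV/c = 1239 MeV/c

p ≈ 1239 MeV/c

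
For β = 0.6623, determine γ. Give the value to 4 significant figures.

γ = 1/√(1 − β²) = 1/√(1 − 0.6623²) = 1/√(0.561359) = 1.335

γ ≈ 1.335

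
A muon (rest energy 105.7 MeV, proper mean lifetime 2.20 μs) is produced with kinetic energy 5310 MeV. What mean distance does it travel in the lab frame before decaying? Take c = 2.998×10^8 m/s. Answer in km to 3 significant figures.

d ≈ 33.8 km

γ = 1 + K/(m₀c²) = 1 + 5310/105.7 = 51.237
β = √(1 − 1/γ²) = 0.99981
Dilated lifetime: γτ₀ = 51.237 × 2.20 μs = 112.72 μs
d = βc·γτ₀ = 0.99981 × (2.998×10^8 m/s) × 0.00011272 s = 33.8 km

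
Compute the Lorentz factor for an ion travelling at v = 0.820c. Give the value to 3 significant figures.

γ = 1/√(1 − β²) = 1/√(1 − 0.820²) = 1/√(0.32760) = 1.75

γ ≈ 1.75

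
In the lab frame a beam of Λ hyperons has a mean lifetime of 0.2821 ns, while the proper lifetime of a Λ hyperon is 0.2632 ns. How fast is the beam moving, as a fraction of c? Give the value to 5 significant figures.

γ = Δt/τ₀ = 0.2821/0.2632 = 1.071809
β = √(1 − 1/γ²) = √(1 − 1/1.071809²) = 0.35987

β ≈ 0.35987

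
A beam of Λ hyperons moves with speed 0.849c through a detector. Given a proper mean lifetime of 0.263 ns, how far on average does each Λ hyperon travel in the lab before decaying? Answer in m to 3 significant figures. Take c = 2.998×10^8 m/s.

d ≈ 0.127 m

γ = 1/√(1 − 0.849²) = 1.8925
Dilated lifetime: Δt = γτ₀ = 1.8925 × 0.263 ns = 0.49774 ns
d = vΔt = 0.849c × 0.49774 ns = 2.5453×10^8 m/s × 4.9774×10^-10 s = 0.127 m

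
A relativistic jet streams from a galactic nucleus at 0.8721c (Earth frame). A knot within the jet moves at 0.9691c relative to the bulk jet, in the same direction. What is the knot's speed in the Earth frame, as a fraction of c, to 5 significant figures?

u ≈ 0.99786c

Relativistic velocity addition: u = (u' + v)/(1 + u'v/c²)
= (0.9691 + 0.8721)/(1 + 0.9691×0.8721) = 1.8412/1.845152 = 0.99786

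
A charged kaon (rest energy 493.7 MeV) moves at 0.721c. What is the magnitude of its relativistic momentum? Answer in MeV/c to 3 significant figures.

p ≈ 514 MeV/c

γ = 1/√(1 − 0.721²) = 1.4431
p = γβm₀c = 1.4431 × 0.721 × 493.7 MeV/c = 514 MeV/c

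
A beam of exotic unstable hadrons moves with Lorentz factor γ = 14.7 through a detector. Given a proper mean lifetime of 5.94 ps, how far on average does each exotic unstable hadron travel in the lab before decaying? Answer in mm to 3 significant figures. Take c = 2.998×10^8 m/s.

d ≈ 26.1 mm

β = √(1 − 1/γ²) = √(1 − 1/14.7²) = 0.99768
Dilated lifetime: Δt = γτ₀ = 14.7 × 5.94 ps = 87.318 ps
d = vΔt = 0.99768c × 87.318 ps = 2.9911×10^8 m/s × 8.7318×10^-11 s = 26.1 mm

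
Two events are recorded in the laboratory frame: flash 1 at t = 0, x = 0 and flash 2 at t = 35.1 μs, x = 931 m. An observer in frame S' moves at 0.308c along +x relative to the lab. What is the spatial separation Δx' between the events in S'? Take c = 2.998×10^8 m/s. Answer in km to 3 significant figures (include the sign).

Δx' ≈ -2.43 km

γ = 1/√(1 − 0.308²) = 1.0511
Δx' = γ(Δx − vΔt) = 1.0511 × (931 m − 0.308×(2.998×10^8 m/s)×35.1×10^-6 s)
= 1.0511 × (-2310.1 m) = -2.43 km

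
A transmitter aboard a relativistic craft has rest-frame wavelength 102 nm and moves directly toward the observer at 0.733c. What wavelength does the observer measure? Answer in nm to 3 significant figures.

λ_obs ≈ 40.0 nm

Relativistic Doppler: λ_obs = λ_src √((1−β)/(1+β))
= 102 × √(0.26700/1.7330) = 102 × 0.39252 = 40.0 nm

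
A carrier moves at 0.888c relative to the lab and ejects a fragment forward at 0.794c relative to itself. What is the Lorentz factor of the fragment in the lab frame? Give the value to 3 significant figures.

u_lab = (0.794 + 0.888)/(1 + 0.794×0.888) = 1.682/1.70507 = 0.986469
γ = 1/√(1 − 0.986469²) = 6.10

γ ≈ 6.10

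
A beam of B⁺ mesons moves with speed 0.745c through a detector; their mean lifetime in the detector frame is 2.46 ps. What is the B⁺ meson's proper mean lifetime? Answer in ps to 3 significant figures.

τ₀ ≈ 1.64 ps

γ = 1/√(1 − 0.745²) = 1.4991
Proper time: τ₀ = Δt/γ = 2.46/1.4991 = 1.64 ps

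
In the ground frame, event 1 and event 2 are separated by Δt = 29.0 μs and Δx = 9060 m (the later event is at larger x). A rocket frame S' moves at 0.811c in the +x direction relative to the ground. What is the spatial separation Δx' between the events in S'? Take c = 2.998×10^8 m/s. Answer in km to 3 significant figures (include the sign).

γ = 1/√(1 − 0.811²) = 1.7093
Δx' = γ(Δx − vΔt) = 1.7093 × (9060 m − 0.811×(2.998×10^8 m/s)×29.0×10^-6 s)
= 1.7093 × (2009.0 m) = 3.43 km

Δx' ≈ 3.43 km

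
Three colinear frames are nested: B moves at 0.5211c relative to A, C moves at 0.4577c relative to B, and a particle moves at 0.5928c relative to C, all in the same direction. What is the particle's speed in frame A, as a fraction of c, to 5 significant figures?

u ≈ 0.94185c

Compose boost 2: (0.4577 + 0.5211)/(1 + 0.4577×0.5211) = 0.97880/1.238507 = 0.7903061
Compose boost 3: (0.5928 + 0.7903061)/(1 + 0.5928×0.7903061) = 1.383106/1.468493 = 0.94185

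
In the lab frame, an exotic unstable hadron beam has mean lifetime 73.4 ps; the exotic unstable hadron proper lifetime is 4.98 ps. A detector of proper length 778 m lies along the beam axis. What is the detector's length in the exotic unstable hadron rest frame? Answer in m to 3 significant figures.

L ≈ 52.8 m

Time dilation ⇒ γ = Δt/τ₀ = 73.4/4.98 = 14.739
Length contraction: L = L₀/γ = 778/14.739 = 52.8 m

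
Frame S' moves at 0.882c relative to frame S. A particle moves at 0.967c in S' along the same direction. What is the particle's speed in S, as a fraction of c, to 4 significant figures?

u ≈ 0.9979c

Relativistic velocity addition: u = (u' + v)/(1 + u'v/c²)
= (0.967 + 0.882)/(1 + 0.967×0.882) = 1.849/1.85289 = 0.9979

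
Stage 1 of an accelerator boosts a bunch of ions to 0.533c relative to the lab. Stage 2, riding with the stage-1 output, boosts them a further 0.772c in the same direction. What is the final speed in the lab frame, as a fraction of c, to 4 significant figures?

u ≈ 0.9246c

Compose boost 2: (0.772 + 0.533)/(1 + 0.772×0.533) = 1.305/1.41148 = 0.9246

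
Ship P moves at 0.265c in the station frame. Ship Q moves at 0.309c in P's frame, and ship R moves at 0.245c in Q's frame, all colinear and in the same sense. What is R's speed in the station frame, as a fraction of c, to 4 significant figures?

u ≈ 0.6863c

Compose boost 2: (0.309 + 0.265)/(1 + 0.309×0.265) = 0.5740/1.08188 = 0.530555
Compose boost 3: (0.245 + 0.530555)/(1 + 0.245×0.530555) = 0.775555/1.12999 = 0.6863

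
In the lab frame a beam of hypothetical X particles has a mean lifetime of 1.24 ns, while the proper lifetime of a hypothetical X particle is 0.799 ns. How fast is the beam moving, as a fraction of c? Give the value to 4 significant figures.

γ = Δt/τ₀ = 1.24/0.799 = 1.55194
β = √(1 − 1/γ²) = √(1 − 1/1.55194²) = 0.7647

β ≈ 0.7647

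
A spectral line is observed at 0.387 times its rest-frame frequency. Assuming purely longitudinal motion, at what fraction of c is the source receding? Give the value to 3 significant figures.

f_obs/f_src = √((1−β)/(1+β)) = 0.387  ⇒  (1−β)/(1+β) = 0.14977
β = |1 − D²|/(1 + D²) = |1 − 0.14977|/(1 + 0.14977) = 0.739

β ≈ 0.739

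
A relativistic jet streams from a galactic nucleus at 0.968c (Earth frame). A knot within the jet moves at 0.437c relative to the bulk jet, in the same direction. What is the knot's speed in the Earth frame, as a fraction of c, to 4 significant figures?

Relativistic velocity addition: u = (u' + v)/(1 + u'v/c²)
= (0.437 + 0.968)/(1 + 0.437×0.968) = 1.405/1.42302 = 0.9873

u ≈ 0.9873c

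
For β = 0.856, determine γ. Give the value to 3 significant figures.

γ = 1/√(1 − β²) = 1/√(1 − 0.856²) = 1/√(0.26726) = 1.93

γ ≈ 1.93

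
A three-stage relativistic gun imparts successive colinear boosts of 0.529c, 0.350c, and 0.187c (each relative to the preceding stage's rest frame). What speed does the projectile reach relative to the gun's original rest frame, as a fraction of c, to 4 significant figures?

Compose boost 2: (0.350 + 0.529)/(1 + 0.350×0.529) = 0.8790/1.18515 = 0.741678
Compose boost 3: (0.187 + 0.741678)/(1 + 0.187×0.741678) = 0.928678/1.13869 = 0.8156

u ≈ 0.8156c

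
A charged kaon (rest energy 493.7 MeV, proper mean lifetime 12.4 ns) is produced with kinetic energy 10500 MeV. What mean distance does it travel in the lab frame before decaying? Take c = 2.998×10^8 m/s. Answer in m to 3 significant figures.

γ = 1 + K/(m₀c²) = 1 + 10500/493.7 = 22.268
β = √(1 − 1/γ²) = 0.99899
Dilated lifetime: γτ₀ = 22.268 × 12.4 ns = 276.12 ns
d = βc·γτ₀ = 0.99899 × (2.998×10^8 m/s) × 2.7612×10^-7 s = 82.7 m

d ≈ 82.7 m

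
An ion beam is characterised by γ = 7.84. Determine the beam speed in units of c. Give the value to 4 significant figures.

β ≈ 0.9918

β = √(1 − 1/γ²) = √(1 − 1/7.84²) = √(0.983731) = 0.9918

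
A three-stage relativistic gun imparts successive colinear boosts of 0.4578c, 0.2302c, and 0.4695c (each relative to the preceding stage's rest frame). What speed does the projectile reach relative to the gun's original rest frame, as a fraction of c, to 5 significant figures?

Compose boost 2: (0.2302 + 0.4578)/(1 + 0.2302×0.4578) = 0.68800/1.105386 = 0.6224073
Compose boost 3: (0.4695 + 0.6224073)/(1 + 0.4695×0.6224073) = 1.091907/1.292220 = 0.84499

u ≈ 0.84499c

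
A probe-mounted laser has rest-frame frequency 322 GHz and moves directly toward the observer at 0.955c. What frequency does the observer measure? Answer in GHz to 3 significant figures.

f_obs ≈ 2120 GHz

Relativistic Doppler: f_obs = f_src √((1+β)/(1−β))
= 322 × √(1.9550/0.045000) = 322 × 6.5912 = 2120 GHz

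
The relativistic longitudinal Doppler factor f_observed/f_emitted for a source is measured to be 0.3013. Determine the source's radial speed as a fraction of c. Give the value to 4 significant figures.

β ≈ 0.8335

f_obs/f_src = √((1−β)/(1+β)) = 0.3013  ⇒  (1−β)/(1+β) = 0.0907817
β = |1 − D²|/(1 + D²) = |1 − 0.0907817|/(1 + 0.0907817) = 0.8335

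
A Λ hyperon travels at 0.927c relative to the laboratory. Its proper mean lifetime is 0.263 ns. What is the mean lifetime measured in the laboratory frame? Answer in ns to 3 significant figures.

Δt ≈ 0.701 ns

γ = 1/√(1 − 0.927²) = 2.6662
Time dilation: Δt = γτ₀ = 2.6662 × 0.263 ns = 0.701 ns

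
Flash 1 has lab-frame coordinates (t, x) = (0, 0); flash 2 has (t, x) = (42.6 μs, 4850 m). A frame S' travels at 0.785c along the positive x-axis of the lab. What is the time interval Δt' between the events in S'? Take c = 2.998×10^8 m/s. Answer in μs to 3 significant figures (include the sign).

γ = 1/√(1 − 0.785²) = 1.6142
Δt' = γ(Δt − vΔx/c²) = 1.6142 × (42.6 μs − 0.785×4850 m / (2.998×10^8 m/s))
= 1.6142 × (29.901 μs) = 48.3 μs

Δt' ≈ 48.3 μs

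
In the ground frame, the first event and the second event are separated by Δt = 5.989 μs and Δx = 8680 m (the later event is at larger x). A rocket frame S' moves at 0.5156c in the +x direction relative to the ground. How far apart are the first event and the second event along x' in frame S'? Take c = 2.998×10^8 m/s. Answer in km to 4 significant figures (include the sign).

γ = 1/√(1 − 0.5156²) = 1.16709
Δx' = γ(Δx − vΔt) = 1.16709 × (8680 m − 0.5156×(2.998×10^8 m/s)×5.989×10^-6 s)
= 1.16709 × (7754.24 m) = 9.050 km

Δx' ≈ 9.050 km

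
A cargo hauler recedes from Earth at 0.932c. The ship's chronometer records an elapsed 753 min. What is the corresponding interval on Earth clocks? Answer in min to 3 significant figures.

γ = 1/√(1 − 0.932²) = 2.7589
Time dilation: Δt = γτ₀ = 2.7589 × 753 min = 2080 min

Δt ≈ 2080 min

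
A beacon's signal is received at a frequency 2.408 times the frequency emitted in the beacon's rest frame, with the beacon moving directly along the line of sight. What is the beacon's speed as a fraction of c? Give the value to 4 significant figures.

f_obs/f_src = √((1+β)/(1−β)) = 2.408  ⇒  (1+β)/(1−β) = 5.79846
β = |1 − D²|/(1 + D²) = |1 − 5.79846|/(1 + 5.79846) = 0.7058

β ≈ 0.7058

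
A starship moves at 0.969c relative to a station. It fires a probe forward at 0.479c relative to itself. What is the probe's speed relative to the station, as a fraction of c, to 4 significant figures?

Relativistic velocity addition: u = (u' + v)/(1 + u'v/c²)
= (0.479 + 0.969)/(1 + 0.479×0.969) = 1.448/1.46415 = 0.9890

u ≈ 0.9890c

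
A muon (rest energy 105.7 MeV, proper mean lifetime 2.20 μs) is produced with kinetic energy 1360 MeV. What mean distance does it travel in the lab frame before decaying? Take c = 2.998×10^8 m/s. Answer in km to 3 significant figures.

d ≈ 9.12 km

γ = 1 + K/(m₀c²) = 1 + 1360/105.7 = 13.867
β = √(1 − 1/γ²) = 0.99740
Dilated lifetime: γτ₀ = 13.867 × 2.20 μs = 30.507 μs
d = βc·γτ₀ = 0.99740 × (2.998×10^8 m/s) × 3.0507×10^-5 s = 9.12 km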